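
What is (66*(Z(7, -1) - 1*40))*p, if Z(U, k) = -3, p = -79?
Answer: 224202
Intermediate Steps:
(66*(Z(7, -1) - 1*40))*p = (66*(-3 - 1*40))*(-79) = (66*(-3 - 40))*(-79) = (66*(-43))*(-79) = -2838*(-79) = 224202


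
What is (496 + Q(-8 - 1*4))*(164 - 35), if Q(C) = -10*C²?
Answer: -121776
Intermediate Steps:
(496 + Q(-8 - 1*4))*(164 - 35) = (496 - 10*(-8 - 1*4)²)*(164 - 35) = (496 - 10*(-8 - 4)²)*129 = (496 - 10*(-12)²)*129 = (496 - 10*144)*129 = (496 - 1440)*129 = -944*129 = -121776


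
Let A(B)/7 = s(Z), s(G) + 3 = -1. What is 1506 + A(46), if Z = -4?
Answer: 1478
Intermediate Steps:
s(G) = -4 (s(G) = -3 - 1 = -4)
A(B) = -28 (A(B) = 7*(-4) = -28)
1506 + A(46) = 1506 - 28 = 1478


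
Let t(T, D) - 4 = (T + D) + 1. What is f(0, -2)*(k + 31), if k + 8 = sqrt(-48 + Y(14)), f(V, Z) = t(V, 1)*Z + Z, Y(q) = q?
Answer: -322 - 14*I*sqrt(34) ≈ -322.0 - 81.633*I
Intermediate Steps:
t(T, D) = 5 + D + T (t(T, D) = 4 + ((T + D) + 1) = 4 + ((D + T) + 1) = 4 + (1 + D + T) = 5 + D + T)
f(V, Z) = Z + Z*(6 + V) (f(V, Z) = (5 + 1 + V)*Z + Z = (6 + V)*Z + Z = Z*(6 + V) + Z = Z + Z*(6 + V))
k = -8 + I*sqrt(34) (k = -8 + sqrt(-48 + 14) = -8 + sqrt(-34) = -8 + I*sqrt(34) ≈ -8.0 + 5.831*I)
f(0, -2)*(k + 31) = (-2*(7 + 0))*((-8 + I*sqrt(34)) + 31) = (-2*7)*(23 + I*sqrt(34)) = -14*(23 + I*sqrt(34)) = -322 - 14*I*sqrt(34)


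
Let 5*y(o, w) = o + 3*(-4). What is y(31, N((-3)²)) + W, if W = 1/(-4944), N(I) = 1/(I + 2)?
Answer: 93931/24720 ≈ 3.7998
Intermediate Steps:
N(I) = 1/(2 + I)
y(o, w) = -12/5 + o/5 (y(o, w) = (o + 3*(-4))/5 = (o - 12)/5 = (-12 + o)/5 = -12/5 + o/5)
W = -1/4944 ≈ -0.00020227
y(31, N((-3)²)) + W = (-12/5 + (⅕)*31) - 1/4944 = (-12/5 + 31/5) - 1/4944 = 19/5 - 1/4944 = 93931/24720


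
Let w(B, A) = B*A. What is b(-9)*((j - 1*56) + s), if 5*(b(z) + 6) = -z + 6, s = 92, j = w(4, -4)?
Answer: -60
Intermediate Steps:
w(B, A) = A*B
j = -16 (j = -4*4 = -16)
b(z) = -24/5 - z/5 (b(z) = -6 + (-z + 6)/5 = -6 + (6 - z)/5 = -6 + (6/5 - z/5) = -24/5 - z/5)
b(-9)*((j - 1*56) + s) = (-24/5 - 1/5*(-9))*((-16 - 1*56) + 92) = (-24/5 + 9/5)*((-16 - 56) + 92) = -3*(-72 + 92) = -3*20 = -60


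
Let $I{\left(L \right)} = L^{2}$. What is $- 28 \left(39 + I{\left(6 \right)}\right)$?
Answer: $-2100$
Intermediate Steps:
$- 28 \left(39 + I{\left(6 \right)}\right) = - 28 \left(39 + 6^{2}\right) = - 28 \left(39 + 36\right) = \left(-28\right) 75 = -2100$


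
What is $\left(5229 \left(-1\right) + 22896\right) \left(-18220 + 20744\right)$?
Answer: $44591508$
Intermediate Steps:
$\left(5229 \left(-1\right) + 22896\right) \left(-18220 + 20744\right) = \left(-5229 + 22896\right) 2524 = 17667 \cdot 2524 = 44591508$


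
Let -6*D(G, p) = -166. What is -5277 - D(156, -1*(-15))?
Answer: -15914/3 ≈ -5304.7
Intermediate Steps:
D(G, p) = 83/3 (D(G, p) = -⅙*(-166) = 83/3)
-5277 - D(156, -1*(-15)) = -5277 - 1*83/3 = -5277 - 83/3 = -15914/3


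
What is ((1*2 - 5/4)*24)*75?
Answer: 1350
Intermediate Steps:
((1*2 - 5/4)*24)*75 = ((2 - 5*¼)*24)*75 = ((2 - 5/4)*24)*75 = ((¾)*24)*75 = 18*75 = 1350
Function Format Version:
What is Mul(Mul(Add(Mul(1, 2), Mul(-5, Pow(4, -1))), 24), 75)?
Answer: 1350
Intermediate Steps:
Mul(Mul(Add(Mul(1, 2), Mul(-5, Pow(4, -1))), 24), 75) = Mul(Mul(Add(2, Mul(-5, Rational(1, 4))), 24), 75) = Mul(Mul(Add(2, Rational(-5, 4)), 24), 75) = Mul(Mul(Rational(3, 4), 24), 75) = Mul(18, 75) = 1350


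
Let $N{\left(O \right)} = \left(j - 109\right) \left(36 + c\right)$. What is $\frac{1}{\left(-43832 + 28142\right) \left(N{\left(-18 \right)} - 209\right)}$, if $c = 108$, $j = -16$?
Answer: $\frac{1}{285699210} \approx 3.5002 \cdot 10^{-9}$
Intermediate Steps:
$N{\left(O \right)} = -18000$ ($N{\left(O \right)} = \left(-16 - 109\right) \left(36 + 108\right) = \left(-125\right) 144 = -18000$)
$\frac{1}{\left(-43832 + 28142\right) \left(N{\left(-18 \right)} - 209\right)} = \frac{1}{\left(-43832 + 28142\right) \left(-18000 - 209\right)} = \frac{1}{\left(-15690\right) \left(-18000 - 209\right)} = \frac{1}{\left(-15690\right) \left(-18209\right)} = \frac{1}{285699210}$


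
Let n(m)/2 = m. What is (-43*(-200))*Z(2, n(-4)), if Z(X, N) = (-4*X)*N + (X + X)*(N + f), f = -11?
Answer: -103200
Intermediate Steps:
n(m) = 2*m
Z(X, N) = -4*N*X + 2*X*(-11 + N) (Z(X, N) = (-4*X)*N + (X + X)*(N - 11) = -4*N*X + (2*X)*(-11 + N) = -4*N*X + 2*X*(-11 + N))
(-43*(-200))*Z(2, n(-4)) = (-43*(-200))*(-2*2*(11 + 2*(-4))) = 8600*(-2*2*(11 - 8)) = 8600*(-2*2*3) = 8600*(-12) = -103200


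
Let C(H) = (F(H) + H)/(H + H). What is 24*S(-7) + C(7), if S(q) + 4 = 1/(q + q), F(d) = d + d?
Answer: -1347/14 ≈ -96.214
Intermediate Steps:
F(d) = 2*d
C(H) = 3/2 (C(H) = (2*H + H)/(H + H) = (3*H)/((2*H)) = (3*H)*(1/(2*H)) = 3/2)
S(q) = -4 + 1/(2*q) (S(q) = -4 + 1/(q + q) = -4 + 1/(2*q))
24*S(-7) + C(7) = 24*(-4 + (1/2)/(-7)) + 3/2 = 24*(-4 + (1/2)*(-1/7)) + 3/2 = 24*(-4 - 1/14) + 3/2 = 24*(-57/14) + 3/2 = -684/7 + 3/2 = -1347/14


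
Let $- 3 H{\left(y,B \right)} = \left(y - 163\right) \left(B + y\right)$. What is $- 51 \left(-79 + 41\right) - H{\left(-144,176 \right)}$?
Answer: $- \frac{4010}{3} \approx -1336.7$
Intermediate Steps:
$H{\left(y,B \right)} = - \frac{\left(-163 + y\right) \left(B + y\right)}{3}$ ($H{\left(y,B \right)} = - \frac{\left(y - 163\right) \left(B + y\right)}{3} = - \frac{\left(-163 + y\right) \left(B + y\right)}{3}$)
$- 51 \left(-79 + 41\right) - H{\left(-144,176 \right)} = - 51 \left(-79 + 41\right) - \left(- \frac{\left(-144\right)^{2}}{3} + \frac{163}{3} \cdot 176 + \frac{163}{3} \left(-144\right) - \frac{176}{3} \left(-144\right)\right) = \left(-51\right) \left(-38\right) - \left(\left(- \frac{1}{3}\right) 20736 + \frac{28688}{3} - 7824 + 8448\right) = 1938 - \left(-6912 + \frac{28688}{3} - 7824 + 8448\right) = 1938 - \frac{9824}{3} = - \frac{4010}{3}$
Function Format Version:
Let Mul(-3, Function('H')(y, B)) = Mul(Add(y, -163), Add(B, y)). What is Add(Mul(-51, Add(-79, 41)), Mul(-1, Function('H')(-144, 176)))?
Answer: Rational(-4010, 3) ≈ -1336.7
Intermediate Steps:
Function('H')(y, B) = Mul(Rational(-1, 3), Add(-163, y), Add(B, y)) (Function('H')(y, B) = Mul(Rational(-1, 3), Mul(Add(y, -163), Add(B, y))) = Mul(Rational(-1, 3), Mul(Add(-163, y), Add(B, y))) = Mul(Rational(-1, 3), Add(-163, y), Add(B, y)))
Add(Mul(-51, Add(-79, 41)), Mul(-1, Function('H')(-144, 176))) = Add(Mul(-51, Add(-79, 41)), Mul(-1, Add(Mul(Rational(-1, 3), Pow(-144, 2)), Mul(Rational(163, 3), 176), Mul(Rational(163, 3), -144), Mul(Rational(-1, 3), 176, -144)))) = Add(Mul(-51, -38), Mul(-1, Add(Mul(Rational(-1, 3), 20736), Rational(28688, 3), -7824, 8448))) = Add(1938, Mul(-1, Add(-6912, Rational(28688, 3), -7824, 8448))) = Add(1938, Mul(-1, Rational(9824, 3))) = Add(1938, Rational(-9824, 3)) = Rational(-4010, 3)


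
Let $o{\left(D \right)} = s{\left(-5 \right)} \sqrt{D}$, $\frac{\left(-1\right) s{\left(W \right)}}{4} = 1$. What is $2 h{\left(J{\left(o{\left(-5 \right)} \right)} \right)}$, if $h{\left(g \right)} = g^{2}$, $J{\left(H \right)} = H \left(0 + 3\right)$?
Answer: $-1440$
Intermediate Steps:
$s{\left(W \right)} = -4$ ($s{\left(W \right)} = \left(-4\right) 1 = -4$)
$o{\left(D \right)} = - 4 \sqrt{D}$
$J{\left(H \right)} = 3 H$ ($J{\left(H \right)} = H 3 = 3 H$)
$2 h{\left(J{\left(o{\left(-5 \right)} \right)} \right)} = 2 \left(3 \left(- 4 \sqrt{-5}\right)\right)^{2} = 2 \left(3 \left(- 4 i \sqrt{5}\right)\right)^{2} = 2 \left(- 12 i \sqrt{5}\right)^{2} = 2 \left(-720\right) = -1440$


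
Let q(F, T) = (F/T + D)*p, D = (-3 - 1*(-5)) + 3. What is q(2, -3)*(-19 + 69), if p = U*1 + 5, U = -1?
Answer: 2600/3 ≈ 866.67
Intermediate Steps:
p = 4 (p = -1*1 + 5 = -1 + 5 = 4)
D = 5 (D = (-3 + 5) + 3 = 2 + 3 = 5)
q(F, T) = 20 + 4*F/T (q(F, T) = (F/T + 5)*4 = (5 + F/T)*4 = 20 + 4*F/T)
q(2, -3)*(-19 + 69) = (20 + 4*2/(-3))*(-19 + 69) = (20 + 4*2*(-⅓))*50 = (20 - 8/3)*50 = (52/3)*50 = 2600/3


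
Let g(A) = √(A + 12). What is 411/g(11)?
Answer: 411*√23/23 ≈ 85.699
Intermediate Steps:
g(A) = √(12 + A)
411/g(11) = 411/(√(12 + 11)) = 411/(√23) = 411*(√23/23) = 411*√23/23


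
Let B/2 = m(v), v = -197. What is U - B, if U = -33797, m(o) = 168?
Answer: -34133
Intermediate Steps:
B = 336 (B = 2*168 = 336)
U - B = -33797 - 1*336 = -33797 - 336 = -34133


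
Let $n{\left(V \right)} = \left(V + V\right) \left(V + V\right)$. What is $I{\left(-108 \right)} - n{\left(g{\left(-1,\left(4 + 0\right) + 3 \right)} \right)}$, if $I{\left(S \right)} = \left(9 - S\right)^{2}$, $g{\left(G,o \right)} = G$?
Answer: $13685$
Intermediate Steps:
$n{\left(V \right)} = 4 V^{2}$ ($n{\left(V \right)} = 2 V 2 V = 4 V^{2}$)
$I{\left(-108 \right)} - n{\left(g{\left(-1,\left(4 + 0\right) + 3 \right)} \right)} = \left(-9 - 108\right)^{2} - 4 \left(-1\right)^{2} = \left(-117\right)^{2} - 4 \cdot 1 = 13689 - 4 = 13685$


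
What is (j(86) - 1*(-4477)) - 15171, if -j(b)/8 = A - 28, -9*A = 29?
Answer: -93998/9 ≈ -10444.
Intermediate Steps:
A = -29/9 (A = -⅑*29 = -29/9 ≈ -3.2222)
j(b) = 2248/9 (j(b) = -8*(-29/9 - 28) = -8*(-281/9) = 2248/9)
(j(86) - 1*(-4477)) - 15171 = (2248/9 - 1*(-4477)) - 15171 = (2248/9 + 4477) - 15171 = 42541/9 - 15171 = -93998/9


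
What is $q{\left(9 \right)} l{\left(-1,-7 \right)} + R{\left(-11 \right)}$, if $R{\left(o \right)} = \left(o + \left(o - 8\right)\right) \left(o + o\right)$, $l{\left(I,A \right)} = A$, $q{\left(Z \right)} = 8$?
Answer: $604$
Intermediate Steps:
$R{\left(o \right)} = 2 o \left(-8 + 2 o\right)$ ($R{\left(o \right)} = \left(o + \left(-8 + o\right)\right) 2 o = \left(-8 + 2 o\right) 2 o = 2 o \left(-8 + 2 o\right)$)
$q{\left(9 \right)} l{\left(-1,-7 \right)} + R{\left(-11 \right)} = 8 \left(-7\right) + 4 \left(-11\right) \left(-4 - 11\right) = -56 + 4 \left(-11\right) \left(-15\right) = -56 + 660 = 604$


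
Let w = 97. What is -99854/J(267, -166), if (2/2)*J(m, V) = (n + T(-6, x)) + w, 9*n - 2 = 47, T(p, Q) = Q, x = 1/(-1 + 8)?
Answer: -6290802/6463 ≈ -973.36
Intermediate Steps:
x = 1/7 ≈ 0.14286
n = 49/9 (n = 2/9 + (1/9)*47 = 2/9 + 47/9 = 49/9 ≈ 5.4444)
J(m, V) = 6463/63 (J(m, V) = (49/9 + 1/7) + 97 = 352/63 + 97 = 6463/63)
-99854/J(267, -166) = -99854/6463/63 = -99854*63/6463 = -6290802/6463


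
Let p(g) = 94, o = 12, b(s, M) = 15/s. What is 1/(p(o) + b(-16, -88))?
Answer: 16/1489 ≈ 0.010745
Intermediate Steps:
1/(p(o) + b(-16, -88)) = 1/(94 + 15/(-16)) = 1/(94 + 15*(-1/16)) = 1/(94 - 15/16) = 1/(1489/16) = 16/1489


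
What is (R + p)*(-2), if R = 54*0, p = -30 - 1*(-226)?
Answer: -392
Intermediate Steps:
p = 196 (p = -30 + 226 = 196)
R = 0
(R + p)*(-2) = (0 + 196)*(-2) = 196*(-2) = -392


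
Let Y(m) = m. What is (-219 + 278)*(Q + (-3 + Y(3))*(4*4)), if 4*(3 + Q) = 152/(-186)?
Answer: -17582/93 ≈ -189.05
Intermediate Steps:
Q = -298/93 (Q = -3 + (152/(-186))/4 = -3 + (152*(-1/186))/4 = -3 + (¼)*(-76/93) = -3 - 19/93 = -298/93 ≈ -3.2043)
(-219 + 278)*(Q + (-3 + Y(3))*(4*4)) = (-219 + 278)*(-298/93 + (-3 + 3)*(4*4)) = 59*(-298/93 + 0*16) = 59*(-298/93 + 0) = 59*(-298/93) = -17582/93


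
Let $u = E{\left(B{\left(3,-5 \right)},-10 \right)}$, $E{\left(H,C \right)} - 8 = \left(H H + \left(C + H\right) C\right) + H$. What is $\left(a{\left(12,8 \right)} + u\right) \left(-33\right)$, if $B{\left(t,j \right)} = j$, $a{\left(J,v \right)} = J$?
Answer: $-6270$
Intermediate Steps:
$E{\left(H,C \right)} = 8 + H + H^{2} + C \left(C + H\right)$ ($E{\left(H,C \right)} = 8 + \left(\left(H H + \left(C + H\right) C\right) + H\right) = 8 + \left(\left(H^{2} + C \left(C + H\right)\right) + H\right) = 8 + \left(H + H^{2} + C \left(C + H\right)\right) = 8 + H + H^{2} + C \left(C + H\right)$)
$u = 178$ ($u = 8 - 5 + \left(-10\right)^{2} + \left(-5\right)^{2} - -50 = 8 - 5 + 100 + 25 + 50 = 178$)
$\left(a{\left(12,8 \right)} + u\right) \left(-33\right) = \left(12 + 178\right) \left(-33\right) = 190 \left(-33\right) = -6270$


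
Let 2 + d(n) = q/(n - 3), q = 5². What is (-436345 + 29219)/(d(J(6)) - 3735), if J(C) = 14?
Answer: 2239193/20541 ≈ 109.01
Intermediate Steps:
q = 25
d(n) = -2 + 25/(-3 + n) (d(n) = -2 + 25/(n - 3) = -2 + 25/(-3 + n))
(-436345 + 29219)/(d(J(6)) - 3735) = (-436345 + 29219)/((31 - 2*14)/(-3 + 14) - 3735) = -407126/((31 - 28)/11 - 3735) = -407126/((1/11)*3 - 3735) = -407126/(3/11 - 3735) = -407126/(-41082/11) = -407126*(-11/41082) = 2239193/20541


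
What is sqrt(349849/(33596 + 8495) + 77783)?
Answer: 3*sqrt(312515090402)/6013 ≈ 278.91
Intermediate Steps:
sqrt(349849/(33596 + 8495) + 77783) = sqrt(349849/42091 + 77783) = sqrt(3274314102/42091) = 3*sqrt(312515090402)/6013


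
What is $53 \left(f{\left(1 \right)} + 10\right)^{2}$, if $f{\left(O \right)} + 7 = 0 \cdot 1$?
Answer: $477$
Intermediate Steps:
$f{\left(O \right)} = -7$ ($f{\left(O \right)} = -7 + 0 \cdot 1 = -7 + 0 = -7$)
$53 \left(f{\left(1 \right)} + 10\right)^{2} = 53 \left(-7 + 10\right)^{2} = 53 \cdot 3^{2} = 53 \cdot 9 = 477$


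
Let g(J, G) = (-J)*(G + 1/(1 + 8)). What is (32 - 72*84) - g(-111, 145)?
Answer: -66370/3 ≈ -22123.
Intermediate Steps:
g(J, G) = -J*(⅑ + G) (g(J, G) = (-J)*(G + 1/9) = (-J)*(G + ⅑) = (-J)*(⅑ + G) = -J*(⅑ + G))
(32 - 72*84) - g(-111, 145) = (32 - 72*84) - (-1)*(-111)*(⅑ + 145) = (32 - 6048) - (-1)*(-111)*1306/9 = -6016 - 1*48322/3 = -6016 - 48322/3 = -66370/3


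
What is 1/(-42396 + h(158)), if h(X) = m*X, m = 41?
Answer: -1/35918 ≈ -2.7841e-5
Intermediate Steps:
h(X) = 41*X
1/(-42396 + h(158)) = 1/(-42396 + 41*158) = 1/(-42396 + 6478) = 1/(-35918) = -1/35918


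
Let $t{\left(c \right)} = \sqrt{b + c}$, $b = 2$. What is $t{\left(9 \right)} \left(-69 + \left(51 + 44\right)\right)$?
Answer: $26 \sqrt{11} \approx 86.232$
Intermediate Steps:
$t{\left(c \right)} = \sqrt{2 + c}$
$t{\left(9 \right)} \left(-69 + \left(51 + 44\right)\right) = \sqrt{2 + 9} \left(-69 + \left(51 + 44\right)\right) = \sqrt{11} \left(-69 + 95\right) = \sqrt{11} \cdot 26 = 26 \sqrt{11}$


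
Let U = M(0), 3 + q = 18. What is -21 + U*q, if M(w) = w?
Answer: -21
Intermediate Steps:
q = 15 (q = -3 + 18 = 15)
U = 0
-21 + U*q = -21 + 0*15 = -21 + 0 = -21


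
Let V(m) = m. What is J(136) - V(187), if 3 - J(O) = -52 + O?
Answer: -268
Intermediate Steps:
J(O) = 55 - O (J(O) = 3 - (-52 + O) = 3 + (52 - O) = 55 - O)
J(136) - V(187) = (55 - 1*136) - 1*187 = (55 - 136) - 187 = -81 - 187 = -268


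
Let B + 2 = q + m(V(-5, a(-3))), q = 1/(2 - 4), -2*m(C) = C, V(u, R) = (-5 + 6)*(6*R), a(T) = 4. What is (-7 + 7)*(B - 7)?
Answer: 0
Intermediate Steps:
V(u, R) = 6*R (V(u, R) = 1*(6*R) = 6*R)
m(C) = -C/2
q = -1/2 (q = 1/(-2) = -1/2 ≈ -0.50000)
B = -29/2 (B = -2 + (-1/2 - 3*4) = -2 + (-1/2 - 1/2*24) = -2 + (-1/2 - 12) = -2 - 25/2 = -29/2 ≈ -14.500)
(-7 + 7)*(B - 7) = (-7 + 7)*(-29/2 - 7) = 0*(-43/2) = 0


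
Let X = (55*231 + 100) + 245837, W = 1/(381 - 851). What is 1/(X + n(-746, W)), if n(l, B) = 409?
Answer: 1/259051 ≈ 3.8602e-6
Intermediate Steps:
W = -1/470 (W = 1/(-470) = -1/470 ≈ -0.0021277)
X = 258642 (X = (12705 + 100) + 245837 = 12805 + 245837 = 258642)
1/(X + n(-746, W)) = 1/(258642 + 409) = 1/259051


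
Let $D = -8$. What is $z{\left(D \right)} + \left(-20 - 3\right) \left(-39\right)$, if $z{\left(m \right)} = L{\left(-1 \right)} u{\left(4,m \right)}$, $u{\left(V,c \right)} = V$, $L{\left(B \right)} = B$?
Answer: $893$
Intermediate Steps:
$z{\left(m \right)} = -4$ ($z{\left(m \right)} = \left(-1\right) 4 = -4$)
$z{\left(D \right)} + \left(-20 - 3\right) \left(-39\right) = -4 + \left(-20 - 3\right) \left(-39\right) = -4 - -897 = -4 + 897 = 893$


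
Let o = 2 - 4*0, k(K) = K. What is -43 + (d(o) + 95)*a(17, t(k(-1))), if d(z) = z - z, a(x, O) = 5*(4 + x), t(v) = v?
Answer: 9932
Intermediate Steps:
o = 2 (o = 2 + 0 = 2)
a(x, O) = 20 + 5*x
d(z) = 0
-43 + (d(o) + 95)*a(17, t(k(-1))) = -43 + (0 + 95)*(20 + 5*17) = -43 + 95*(20 + 85) = -43 + 95*105 = -43 + 9975 = 9932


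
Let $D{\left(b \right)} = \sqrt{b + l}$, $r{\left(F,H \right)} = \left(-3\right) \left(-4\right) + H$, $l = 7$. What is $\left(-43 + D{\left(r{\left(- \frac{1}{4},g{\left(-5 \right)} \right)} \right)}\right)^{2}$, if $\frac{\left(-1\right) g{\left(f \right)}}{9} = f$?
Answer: $1225$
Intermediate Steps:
$g{\left(f \right)} = - 9 f$
$r{\left(F,H \right)} = 12 + H$
$D{\left(b \right)} = \sqrt{7 + b}$ ($D{\left(b \right)} = \sqrt{b + 7} = \sqrt{7 + b}$)
$\left(-43 + D{\left(r{\left(- \frac{1}{4},g{\left(-5 \right)} \right)} \right)}\right)^{2} = \left(-43 + \sqrt{7 + \left(12 - -45\right)}\right)^{2} = \left(-43 + \sqrt{7 + \left(12 + 45\right)}\right)^{2} = \left(-43 + \sqrt{7 + 57}\right)^{2} = \left(-43 + \sqrt{64}\right)^{2} = \left(-43 + 8\right)^{2} = \left(-35\right)^{2} = 1225$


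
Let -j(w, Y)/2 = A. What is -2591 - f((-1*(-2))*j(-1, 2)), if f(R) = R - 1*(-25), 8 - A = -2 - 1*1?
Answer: -2572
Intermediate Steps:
A = 11 (A = 8 - (-2 - 1*1) = 8 - (-2 - 1) = 8 - 1*(-3) = 8 + 3 = 11)
j(w, Y) = -22 (j(w, Y) = -2*11 = -22)
f(R) = 25 + R (f(R) = R + 25 = 25 + R)
-2591 - f((-1*(-2))*j(-1, 2)) = -2591 - (25 - 1*(-2)*(-22)) = -2591 - (25 + 2*(-22)) = -2591 - (25 - 44) = -2591 - 1*(-19) = -2591 + 19 = -2572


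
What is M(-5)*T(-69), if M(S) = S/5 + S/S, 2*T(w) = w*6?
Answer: 0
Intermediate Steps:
T(w) = 3*w (T(w) = (w*6)/2 = (6*w)/2 = 3*w)
M(S) = 1 + S/5 (M(S) = S*(⅕) + 1 = S/5 + 1 = 1 + S/5)
M(-5)*T(-69) = (1 + (⅕)*(-5))*(3*(-69)) = (1 - 1)*(-207) = 0*(-207) = 0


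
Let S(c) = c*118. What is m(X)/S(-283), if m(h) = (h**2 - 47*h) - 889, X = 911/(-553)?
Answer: 247356479/10212185746 ≈ 0.024222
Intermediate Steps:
S(c) = 118*c
X = -911/553 (X = 911*(-1/553) = -911/553 ≈ -1.6474)
m(h) = -889 + h**2 - 47*h
m(X)/S(-283) = (-889 + (-911/553)**2 - 47*(-911/553))/((118*(-283))) = (-889 + 829921/305809 + 42817/553)/(-33394) = -247356479/305809*(-1/33394) = 247356479/10212185746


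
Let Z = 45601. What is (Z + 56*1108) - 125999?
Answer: -18350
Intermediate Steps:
(Z + 56*1108) - 125999 = (45601 + 56*1108) - 125999 = (45601 + 62048) - 125999 = 107649 - 125999 = -18350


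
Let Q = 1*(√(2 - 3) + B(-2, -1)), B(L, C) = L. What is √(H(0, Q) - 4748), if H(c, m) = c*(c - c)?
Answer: 2*I*√1187 ≈ 68.906*I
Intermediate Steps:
Q = -2 + I (Q = 1*(√(2 - 3) - 2) = 1*(√(-1) - 2) = 1*(I - 2) = 1*(-2 + I) = -2 + I ≈ -2.0 + 1.0*I)
H(c, m) = 0 (H(c, m) = c*0 = 0)
√(H(0, Q) - 4748) = √(0 - 4748) = √(-4748) = 2*I*√1187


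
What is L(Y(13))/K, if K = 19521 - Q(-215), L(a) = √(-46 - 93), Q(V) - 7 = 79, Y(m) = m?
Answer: I*√139/19435 ≈ 0.00060663*I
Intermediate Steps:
Q(V) = 86 (Q(V) = 7 + 79 = 86)
L(a) = I*√139 (L(a) = √(-139) = I*√139)
K = 19435 (K = 19521 - 1*86 = 19521 - 86 = 19435)
L(Y(13))/K = (I*√139)/19435 = (I*√139)*(1/19435) = I*√139/19435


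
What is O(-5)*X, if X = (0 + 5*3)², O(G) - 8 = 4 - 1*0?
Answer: 2700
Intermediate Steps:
O(G) = 12 (O(G) = 8 + (4 - 1*0) = 8 + (4 + 0) = 8 + 4 = 12)
X = 225 (X = (0 + 15)² = 15² = 225)
O(-5)*X = 12*225 = 2700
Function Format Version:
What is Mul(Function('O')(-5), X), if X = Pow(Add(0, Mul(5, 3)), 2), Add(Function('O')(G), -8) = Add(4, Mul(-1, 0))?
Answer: 2700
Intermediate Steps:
Function('O')(G) = 12 (Function('O')(G) = Add(8, Add(4, Mul(-1, 0))) = Add(8, Add(4, 0)) = Add(8, 4) = 12)
X = 225 (X = Pow(Add(0, 15), 2) = Pow(15, 2) = 225)
Mul(Function('O')(-5), X) = Mul(12, 225) = 2700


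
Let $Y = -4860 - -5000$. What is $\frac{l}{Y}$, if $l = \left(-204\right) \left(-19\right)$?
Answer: $\frac{969}{35} \approx 27.686$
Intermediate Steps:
$Y = 140$ ($Y = -4860 + 5000 = 140$)
$l = 3876$
$\frac{l}{Y} = \frac{3876}{140} = 3876 \cdot \frac{1}{140} = \frac{969}{35}$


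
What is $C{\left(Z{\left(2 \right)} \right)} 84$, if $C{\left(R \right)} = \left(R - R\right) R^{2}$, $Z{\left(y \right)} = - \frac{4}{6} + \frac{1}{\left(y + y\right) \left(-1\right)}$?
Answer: $0$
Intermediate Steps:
$Z{\left(y \right)} = - \frac{2}{3} - \frac{1}{2 y}$ ($Z{\left(y \right)} = \left(-4\right) \frac{1}{6} + \frac{1}{2 y} \left(-1\right) = - \frac{2}{3} + \frac{1}{2 y} \left(-1\right) = - \frac{2}{3} - \frac{1}{2 y}$)
$C{\left(R \right)} = 0$ ($C{\left(R \right)} = 0 R^{2} = 0$)
$C{\left(Z{\left(2 \right)} \right)} 84 = 0 \cdot 84 = 0$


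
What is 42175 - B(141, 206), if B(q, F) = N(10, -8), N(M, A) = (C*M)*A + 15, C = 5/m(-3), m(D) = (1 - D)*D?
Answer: 126380/3 ≈ 42127.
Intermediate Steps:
m(D) = D*(1 - D)
C = -5/12 (C = 5/((-3*(1 - 1*(-3)))) = 5/((-3*(1 + 3))) = 5/((-3*4)) = 5/(-12) = 5*(-1/12) = -5/12 ≈ -0.41667)
N(M, A) = 15 - 5*A*M/12 (N(M, A) = (-5*M/12)*A + 15 = -5*A*M/12 + 15 = 15 - 5*A*M/12)
B(q, F) = 145/3 (B(q, F) = 15 - 5/12*(-8)*10 = 15 + 100/3 = 145/3)
42175 - B(141, 206) = 42175 - 1*145/3 = 42175 - 145/3 = 126380/3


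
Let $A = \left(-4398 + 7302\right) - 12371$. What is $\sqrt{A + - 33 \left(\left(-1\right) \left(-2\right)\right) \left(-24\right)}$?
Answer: $i \sqrt{7883} \approx 88.786 i$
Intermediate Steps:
$A = -9467$ ($A = 2904 - 12371 = -9467$)
$\sqrt{A + - 33 \left(\left(-1\right) \left(-2\right)\right) \left(-24\right)} = \sqrt{-9467 + - 33 \left(\left(-1\right) \left(-2\right)\right) \left(-24\right)} = \sqrt{-9467 + \left(-33\right) 2 \left(-24\right)} = \sqrt{-9467 - -1584} = \sqrt{-9467 + 1584} = \sqrt{-7883} = i \sqrt{7883}$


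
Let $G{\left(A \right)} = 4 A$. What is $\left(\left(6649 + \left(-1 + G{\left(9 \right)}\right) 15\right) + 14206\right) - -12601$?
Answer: $33981$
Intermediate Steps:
$\left(\left(6649 + \left(-1 + G{\left(9 \right)}\right) 15\right) + 14206\right) - -12601 = \left(\left(6649 + \left(-1 + 4 \cdot 9\right) 15\right) + 14206\right) - -12601 = \left(\left(6649 + \left(-1 + 36\right) 15\right) + 14206\right) + 12601 = \left(\left(6649 + 35 \cdot 15\right) + 14206\right) + 12601 = \left(\left(6649 + 525\right) + 14206\right) + 12601 = \left(7174 + 14206\right) + 12601 = 21380 + 12601 = 33981$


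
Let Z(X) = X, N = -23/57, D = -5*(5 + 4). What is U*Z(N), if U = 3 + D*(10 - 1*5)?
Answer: 1702/19 ≈ 89.579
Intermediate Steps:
D = -45 (D = -5*9 = -45)
N = -23/57 (N = -23*1/57 = -23/57 ≈ -0.40351)
U = -222 (U = 3 - 45*(10 - 1*5) = 3 - 45*(10 - 5) = 3 - 45*5 = 3 - 225 = -222)
U*Z(N) = -222*(-23/57) = 1702/19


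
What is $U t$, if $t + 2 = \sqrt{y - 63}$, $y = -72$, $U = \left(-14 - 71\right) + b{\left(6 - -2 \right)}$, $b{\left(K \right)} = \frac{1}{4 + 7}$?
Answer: $\frac{1868}{11} - \frac{2802 i \sqrt{15}}{11} \approx 169.82 - 986.55 i$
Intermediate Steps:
$b{\left(K \right)} = \frac{1}{11}$
$U = - \frac{934}{11}$ ($U = \left(-14 - 71\right) + \frac{1}{11} = -85 + \frac{1}{11} = - \frac{934}{11} \approx -84.909$)
$t = -2 + 3 i \sqrt{15}$ ($t = -2 + \sqrt{-72 - 63} = -2 + \sqrt{-135} = -2 + 3 i \sqrt{15} \approx -2.0 + 11.619 i$)
$U t = - \frac{934 \left(-2 + 3 i \sqrt{15}\right)}{11} = \frac{1868}{11} - \frac{2802 i \sqrt{15}}{11}$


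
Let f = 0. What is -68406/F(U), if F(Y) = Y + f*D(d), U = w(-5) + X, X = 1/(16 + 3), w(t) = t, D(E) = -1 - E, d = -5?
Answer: 649857/47 ≈ 13827.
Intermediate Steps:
X = 1/19 ≈ 0.052632
U = -94/19 (U = -5 + 1/19 = -94/19 ≈ -4.9474)
F(Y) = Y (F(Y) = Y + 0*(-1 - 1*(-5)) = Y + 0*(-1 + 5) = Y + 0*4 = Y + 0 = Y)
-68406/F(U) = -68406/(-94/19) = -68406*(-19/94) = 649857/47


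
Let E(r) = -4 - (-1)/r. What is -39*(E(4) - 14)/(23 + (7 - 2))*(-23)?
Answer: -63687/112 ≈ -568.63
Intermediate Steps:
E(r) = -4 + 1/r
-39*(E(4) - 14)/(23 + (7 - 2))*(-23) = -39*((-4 + 1/4) - 14)/(23 + (7 - 2))*(-23) = -39*((-4 + ¼) - 14)/(23 + 5)*(-23) = -39*(-15/4 - 14)/28*(-23) = -(-2769)/(4*28)*(-23) = -39*(-71/112)*(-23) = (2769/112)*(-23) = -63687/112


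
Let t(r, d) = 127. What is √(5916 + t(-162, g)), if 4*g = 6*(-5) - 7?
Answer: √6043 ≈ 77.737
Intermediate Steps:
g = -37/4 (g = (6*(-5) - 7)/4 = (-30 - 7)/4 = (¼)*(-37) = -37/4 ≈ -9.2500)
√(5916 + t(-162, g)) = √(5916 + 127) = √6043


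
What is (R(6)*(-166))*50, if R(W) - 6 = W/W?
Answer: -58100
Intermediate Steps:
R(W) = 7 (R(W) = 6 + W/W = 6 + 1 = 7)
(R(6)*(-166))*50 = (7*(-166))*50 = -1162*50 = -58100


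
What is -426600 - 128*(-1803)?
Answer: -195816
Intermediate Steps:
-426600 - 128*(-1803) = -426600 - 1*(-230784) = -426600 + 230784 = -195816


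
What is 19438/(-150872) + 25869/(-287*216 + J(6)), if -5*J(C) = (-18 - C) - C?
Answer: -425649303/779329316 ≈ -0.54617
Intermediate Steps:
J(C) = 18/5 + 2*C/5 (J(C) = -((-18 - C) - C)/5 = -(-18 - 2*C)/5 = 18/5 + 2*C/5)
19438/(-150872) + 25869/(-287*216 + J(6)) = 19438/(-150872) + 25869/(-287*216 + (18/5 + (⅖)*6)) = 19438*(-1/150872) + 25869/(-61992 + (18/5 + 12/5)) = -9719/75436 + 25869/(-61992 + 6) = -9719/75436 + 25869/(-61986) = -9719/75436 + 25869*(-1/61986) = -9719/75436 - 8623/20662 = -425649303/779329316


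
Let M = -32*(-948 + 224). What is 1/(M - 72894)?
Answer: -1/49726 ≈ -2.0110e-5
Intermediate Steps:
M = 23168 (M = -32*(-724) = 23168)
1/(M - 72894) = 1/(23168 - 72894) = 1/(-49726) = -1/49726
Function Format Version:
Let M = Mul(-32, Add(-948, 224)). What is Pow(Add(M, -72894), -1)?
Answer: Rational(-1, 49726) ≈ -2.0110e-5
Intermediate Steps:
M = 23168 (M = Mul(-32, -724) = 23168)
Pow(Add(M, -72894), -1) = Pow(Add(23168, -72894), -1) = Pow(-49726, -1) = Rational(-1, 49726)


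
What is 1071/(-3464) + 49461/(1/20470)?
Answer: 3507184543809/3464 ≈ 1.0125e+9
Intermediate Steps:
1071/(-3464) + 49461/(1/20470) = 1071*(-1/3464) + 49461/(1/20470) = -1071/3464 + 49461*20470 = -1071/3464 + 1012466670 = 3507184543809/3464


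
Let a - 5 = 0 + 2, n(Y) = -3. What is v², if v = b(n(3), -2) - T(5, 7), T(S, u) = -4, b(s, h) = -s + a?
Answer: 196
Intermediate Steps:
a = 7 (a = 5 + (0 + 2) = 5 + 2 = 7)
b(s, h) = 7 - s (b(s, h) = -s + 7 = 7 - s)
v = 14 (v = (7 - 1*(-3)) - 1*(-4) = (7 + 3) + 4 = 10 + 4 = 14)
v² = 14² = 196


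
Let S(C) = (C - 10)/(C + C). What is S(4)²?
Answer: 9/16 ≈ 0.56250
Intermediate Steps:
S(C) = (-10 + C)/(2*C) (S(C) = (-10 + C)/((2*C)) = (-10 + C)*(1/(2*C)) = (-10 + C)/(2*C))
S(4)² = ((½)*(-10 + 4)/4)² = ((½)*(¼)*(-6))² = (-¾)² = 9/16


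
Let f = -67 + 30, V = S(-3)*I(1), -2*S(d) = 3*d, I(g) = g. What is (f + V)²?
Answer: 4225/4 ≈ 1056.3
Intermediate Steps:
S(d) = -3*d/2
V = 9/2 (V = -3/2*(-3)*1 = (9/2)*1 = 9/2 ≈ 4.5000)
f = -37
(f + V)² = (-37 + 9/2)² = (-65/2)² = 4225/4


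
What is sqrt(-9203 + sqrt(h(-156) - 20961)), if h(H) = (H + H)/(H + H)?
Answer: sqrt(-9203 + 4*I*sqrt(1310)) ≈ 0.7545 + 95.935*I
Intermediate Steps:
h(H) = 1 (h(H) = (2*H)/((2*H)) = (2*H)*(1/(2*H)) = 1)
sqrt(-9203 + sqrt(h(-156) - 20961)) = sqrt(-9203 + sqrt(1 - 20961)) = sqrt(-9203 + sqrt(-20960)) = sqrt(-9203 + 4*I*sqrt(1310))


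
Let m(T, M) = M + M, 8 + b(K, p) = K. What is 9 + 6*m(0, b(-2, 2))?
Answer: -111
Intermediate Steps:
b(K, p) = -8 + K
m(T, M) = 2*M
9 + 6*m(0, b(-2, 2)) = 9 + 6*(2*(-8 - 2)) = 9 + 6*(2*(-10)) = 9 + 6*(-20) = 9 - 120 = -111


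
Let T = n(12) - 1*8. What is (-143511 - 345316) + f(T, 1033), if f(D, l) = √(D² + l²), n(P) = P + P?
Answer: -488827 + √1067345 ≈ -4.8779e+5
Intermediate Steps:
n(P) = 2*P
T = 16 (T = 2*12 - 1*8 = 24 - 8 = 16)
(-143511 - 345316) + f(T, 1033) = (-143511 - 345316) + √(16² + 1033²) = -488827 + √(256 + 1067089) = -488827 + √1067345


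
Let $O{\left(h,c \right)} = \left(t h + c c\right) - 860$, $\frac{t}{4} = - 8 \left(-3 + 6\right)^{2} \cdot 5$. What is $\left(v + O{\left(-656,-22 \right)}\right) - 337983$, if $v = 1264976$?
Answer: $1871257$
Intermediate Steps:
$t = -1440$ ($t = 4 - 8 \left(-3 + 6\right)^{2} \cdot 5 = 4 - 8 \cdot 3^{2} \cdot 5 = 4 \left(-8\right) 9 \cdot 5 = 4 \left(\left(-72\right) 5\right) = 4 \left(-360\right) = -1440$)
$O{\left(h,c \right)} = -860 + c^{2} - 1440 h$ ($O{\left(h,c \right)} = \left(- 1440 h + c c\right) - 860 = \left(- 1440 h + c^{2}\right) - 860 = \left(c^{2} - 1440 h\right) - 860 = -860 + c^{2} - 1440 h$)
$\left(v + O{\left(-656,-22 \right)}\right) - 337983 = \left(1264976 - \left(-943780 - 484\right)\right) - 337983 = \left(1264976 + \left(-860 + 484 + 944640\right)\right) - 337983 = \left(1264976 + 944264\right) - 337983 = 2209240 - 337983 = 1871257$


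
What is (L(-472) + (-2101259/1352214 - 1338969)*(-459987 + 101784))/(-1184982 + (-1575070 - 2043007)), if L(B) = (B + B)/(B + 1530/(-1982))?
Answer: -101286082077126973926077/1014302389393955214 ≈ -99858.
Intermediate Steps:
L(B) = 2*B/(-765/991 + B) (L(B) = (2*B)/(B + 1530*(-1/1982)) = (2*B)/(B - 765/991) = (2*B)/(-765/991 + B) = 2*B/(-765/991 + B))
(L(-472) + (-2101259/1352214 - 1338969)*(-459987 + 101784))/(-1184982 + (-1575070 - 2043007)) = (1982*(-472)/(-765 + 991*(-472)) + (-2101259/1352214 - 1338969)*(-459987 + 101784))/(-1184982 + (-1575070 - 2043007)) = (1982*(-472)/(-765 - 467752) + (-2101259*1/1352214 - 1338969)*(-358203))/(-1184982 - 3618077) = (1982*(-472)/(-468517) + (-2101259/1352214 - 1338969)*(-358203))/(-4803059) = (1982*(-472)*(-1/468517) - 1810574728625/1352214*(-358203))*(-1/4803059) = (935504/468517 + 216184433172553625/450738)*(-1/4803059) = (101286082077126973926077/211178415546)*(-1/4803059) = -101286082077126973926077/1014302389393955214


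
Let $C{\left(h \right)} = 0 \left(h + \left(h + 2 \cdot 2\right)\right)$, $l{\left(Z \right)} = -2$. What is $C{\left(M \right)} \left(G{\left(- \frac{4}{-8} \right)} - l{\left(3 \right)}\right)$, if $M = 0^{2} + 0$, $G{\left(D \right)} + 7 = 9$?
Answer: $0$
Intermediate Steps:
$G{\left(D \right)} = 2$ ($G{\left(D \right)} = -7 + 9 = 2$)
$M = 0$ ($M = 0 + 0 = 0$)
$C{\left(h \right)} = 0$ ($C{\left(h \right)} = 0 \left(h + \left(h + 4\right)\right) = 0 \left(h + \left(4 + h\right)\right) = 0 \left(4 + 2 h\right) = 0$)
$C{\left(M \right)} \left(G{\left(- \frac{4}{-8} \right)} - l{\left(3 \right)}\right) = 0 \left(2 - -2\right) = 0 \left(2 + 2\right) = 0 \cdot 4 = 0$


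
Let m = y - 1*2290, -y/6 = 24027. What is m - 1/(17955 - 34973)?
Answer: -2492320135/17018 ≈ -1.4645e+5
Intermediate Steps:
y = -144162 (y = -6*24027 = -144162)
m = -146452 (m = -144162 - 1*2290 = -144162 - 2290 = -146452)
m - 1/(17955 - 34973) = -146452 - 1/(17955 - 34973) = -146452 - 1/(-17018) = -146452 - 1*(-1/17018) = -146452 + 1/17018 = -2492320135/17018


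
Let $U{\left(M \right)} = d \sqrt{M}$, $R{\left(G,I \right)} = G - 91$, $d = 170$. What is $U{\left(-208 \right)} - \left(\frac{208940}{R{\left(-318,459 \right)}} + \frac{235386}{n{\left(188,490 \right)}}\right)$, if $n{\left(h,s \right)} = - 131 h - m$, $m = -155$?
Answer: $\frac{5209661494}{10009457} + 680 i \sqrt{13} \approx 520.47 + 2451.8 i$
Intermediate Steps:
$n{\left(h,s \right)} = 155 - 131 h$ ($n{\left(h,s \right)} = - 131 h - -155 = - 131 h + 155 = 155 - 131 h$)
$R{\left(G,I \right)} = -91 + G$ ($R{\left(G,I \right)} = G - 91 = -91 + G$)
$U{\left(M \right)} = 170 \sqrt{M}$
$U{\left(-208 \right)} - \left(\frac{208940}{R{\left(-318,459 \right)}} + \frac{235386}{n{\left(188,490 \right)}}\right) = 170 \sqrt{-208} - \left(\frac{208940}{-91 - 318} + \frac{235386}{155 - 24628}\right) = 170 \cdot 4 i \sqrt{13} - \left(- \frac{208940}{409} + \frac{235386}{155 - 24628}\right) = 680 i \sqrt{13} - \left(- \frac{208940}{409} + \frac{235386}{-24473}\right) = 680 i \sqrt{13} + \left(\left(-235386\right) \left(- \frac{1}{24473}\right) + \frac{208940}{409}\right) = 680 i \sqrt{13} + \left(\frac{235386}{24473} + \frac{208940}{409}\right) = 680 i \sqrt{13} + \frac{5209661494}{10009457} = \frac{5209661494}{10009457} + 680 i \sqrt{13}$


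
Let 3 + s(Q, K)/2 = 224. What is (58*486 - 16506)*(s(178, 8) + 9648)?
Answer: 117871380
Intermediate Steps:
s(Q, K) = 442 (s(Q, K) = -6 + 2*224 = -6 + 448 = 442)
(58*486 - 16506)*(s(178, 8) + 9648) = (58*486 - 16506)*(442 + 9648) = (28188 - 16506)*10090 = 11682*10090 = 117871380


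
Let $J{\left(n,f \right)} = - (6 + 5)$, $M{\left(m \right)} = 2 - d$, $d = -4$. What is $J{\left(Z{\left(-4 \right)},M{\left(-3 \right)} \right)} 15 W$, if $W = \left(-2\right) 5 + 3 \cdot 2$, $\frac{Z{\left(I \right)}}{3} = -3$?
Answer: $660$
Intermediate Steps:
$Z{\left(I \right)} = -9$ ($Z{\left(I \right)} = 3 \left(-3\right) = -9$)
$M{\left(m \right)} = 6$ ($M{\left(m \right)} = 2 - -4 = 2 + 4 = 6$)
$J{\left(n,f \right)} = -11$ ($J{\left(n,f \right)} = \left(-1\right) 11 = -11$)
$W = -4$ ($W = -10 + 6 = -4$)
$J{\left(Z{\left(-4 \right)},M{\left(-3 \right)} \right)} 15 W = \left(-11\right) 15 \left(-4\right) = \left(-165\right) \left(-4\right) = 660$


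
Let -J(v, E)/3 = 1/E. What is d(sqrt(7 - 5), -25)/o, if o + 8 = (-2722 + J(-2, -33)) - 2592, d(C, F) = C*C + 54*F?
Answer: 14828/58541 ≈ 0.25329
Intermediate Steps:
J(v, E) = -3/E
d(C, F) = C**2 + 54*F
o = -58541/11 (o = -8 + ((-2722 - 3/(-33)) - 2592) = -8 + ((-2722 - 3*(-1/33)) - 2592) = -8 + ((-2722 + 1/11) - 2592) = -8 + (-29941/11 - 2592) = -8 - 58453/11 = -58541/11 ≈ -5321.9)
d(sqrt(7 - 5), -25)/o = ((sqrt(7 - 5))**2 + 54*(-25))/(-58541/11) = ((sqrt(2))**2 - 1350)*(-11/58541) = (2 - 1350)*(-11/58541) = -1348*(-11/58541) = 14828/58541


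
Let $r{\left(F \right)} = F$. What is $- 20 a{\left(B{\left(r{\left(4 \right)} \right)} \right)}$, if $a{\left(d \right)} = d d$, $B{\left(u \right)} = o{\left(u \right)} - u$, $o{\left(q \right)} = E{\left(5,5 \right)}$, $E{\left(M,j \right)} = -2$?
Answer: $-720$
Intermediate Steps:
$o{\left(q \right)} = -2$
$B{\left(u \right)} = -2 - u$
$a{\left(d \right)} = d^{2}$
$- 20 a{\left(B{\left(r{\left(4 \right)} \right)} \right)} = - 20 \left(-2 - 4\right)^{2} = - 20 \left(-6\right)^{2} = \left(-20\right) 36 = -720$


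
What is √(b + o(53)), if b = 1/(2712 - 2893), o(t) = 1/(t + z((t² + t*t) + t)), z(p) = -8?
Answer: 2*√30770/2715 ≈ 0.12922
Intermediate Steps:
o(t) = 1/(-8 + t) (o(t) = 1/(t - 8) = 1/(-8 + t))
b = -1/181 (b = 1/(-181) = -1/181 ≈ -0.0055249)
√(b + o(53)) = √(-1/181 + 1/(-8 + 53)) = √(-1/181 + 1/45) = √(136/8145) = 2*√30770/2715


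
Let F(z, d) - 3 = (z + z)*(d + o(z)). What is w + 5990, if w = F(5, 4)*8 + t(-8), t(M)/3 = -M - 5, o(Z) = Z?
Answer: 6743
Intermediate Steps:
F(z, d) = 3 + 2*z*(d + z) (F(z, d) = 3 + (z + z)*(d + z) = 3 + (2*z)*(d + z) = 3 + 2*z*(d + z))
t(M) = -15 - 3*M (t(M) = 3*(-M - 5) = 3*(-5 - M) = -15 - 3*M)
w = 753 (w = (3 + 2*5**2 + 2*4*5)*8 + (-15 - 3*(-8)) = (3 + 2*25 + 40)*8 + (-15 + 24) = (3 + 50 + 40)*8 + 9 = 93*8 + 9 = 744 + 9 = 753)
w + 5990 = 753 + 5990 = 6743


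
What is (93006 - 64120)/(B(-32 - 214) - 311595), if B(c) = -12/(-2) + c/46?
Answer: -332189/3583335 ≈ -0.092704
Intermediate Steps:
B(c) = 6 + c/46 (B(c) = -12*(-1/2) + c*(1/46) = 6 + c/46)
(93006 - 64120)/(B(-32 - 214) - 311595) = (93006 - 64120)/((6 + (-32 - 214)/46) - 311595) = 28886/((6 + (1/46)*(-246)) - 311595) = 28886/((6 - 123/23) - 311595) = 28886/(15/23 - 311595) = 28886/(-7166670/23) = 28886*(-23/7166670) = -332189/3583335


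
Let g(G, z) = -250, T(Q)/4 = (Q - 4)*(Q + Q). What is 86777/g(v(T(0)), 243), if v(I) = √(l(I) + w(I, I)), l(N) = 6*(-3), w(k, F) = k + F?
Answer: -86777/250 ≈ -347.11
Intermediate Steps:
T(Q) = 8*Q*(-4 + Q) (T(Q) = 4*((Q - 4)*(Q + Q)) = 4*((-4 + Q)*(2*Q)) = 4*(2*Q*(-4 + Q)) = 8*Q*(-4 + Q))
w(k, F) = F + k
l(N) = -18
v(I) = √(-18 + 2*I) (v(I) = √(-18 + (I + I)) = √(-18 + 2*I))
86777/g(v(T(0)), 243) = 86777/(-250) = 86777*(-1/250) = -86777/250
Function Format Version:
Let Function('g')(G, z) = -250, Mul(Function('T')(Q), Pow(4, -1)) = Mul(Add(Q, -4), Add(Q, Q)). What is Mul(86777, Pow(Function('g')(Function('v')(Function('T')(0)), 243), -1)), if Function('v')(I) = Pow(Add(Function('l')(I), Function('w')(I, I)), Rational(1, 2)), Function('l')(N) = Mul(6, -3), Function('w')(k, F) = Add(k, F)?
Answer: Rational(-86777, 250) ≈ -347.11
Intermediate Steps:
Function('T')(Q) = Mul(8, Q, Add(-4, Q)) (Function('T')(Q) = Mul(4, Mul(Add(Q, -4), Add(Q, Q))) = Mul(4, Mul(Add(-4, Q), Mul(2, Q))) = Mul(4, Mul(2, Q, Add(-4, Q))) = Mul(8, Q, Add(-4, Q)))
Function('w')(k, F) = Add(F, k)
Function('l')(N) = -18
Function('v')(I) = Pow(Add(-18, Mul(2, I)), Rational(1, 2)) (Function('v')(I) = Pow(Add(-18, Add(I, I)), Rational(1, 2)) = Pow(Add(-18, Mul(2, I)), Rational(1, 2)))
Mul(86777, Pow(Function('g')(Function('v')(Function('T')(0)), 243), -1)) = Mul(86777, Pow(-250, -1)) = Mul(86777, Rational(-1, 250)) = Rational(-86777, 250)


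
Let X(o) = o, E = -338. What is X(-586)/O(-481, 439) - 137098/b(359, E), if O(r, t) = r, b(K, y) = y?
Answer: 195687/481 ≈ 406.83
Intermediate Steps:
X(-586)/O(-481, 439) - 137098/b(359, E) = -586/(-481) - 137098/(-338) = -586*(-1/481) - 137098*(-1/338) = 586/481 + 5273/13 = 195687/481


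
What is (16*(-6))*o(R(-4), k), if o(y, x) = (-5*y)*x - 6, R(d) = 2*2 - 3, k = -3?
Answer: -864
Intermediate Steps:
R(d) = 1 (R(d) = 4 - 3 = 1)
o(y, x) = -6 - 5*x*y (o(y, x) = -5*x*y - 6 = -6 - 5*x*y)
(16*(-6))*o(R(-4), k) = (16*(-6))*(-6 - 5*(-3)*1) = -96*(-6 + 15) = -96*9 = -864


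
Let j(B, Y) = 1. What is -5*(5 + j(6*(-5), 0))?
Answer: -30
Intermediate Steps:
-5*(5 + j(6*(-5), 0)) = -5*(5 + 1) = -5*6 = -30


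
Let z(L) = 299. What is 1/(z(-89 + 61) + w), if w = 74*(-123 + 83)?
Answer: -1/2661 ≈ -0.00037580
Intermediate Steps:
w = -2960 (w = 74*(-40) = -2960)
1/(z(-89 + 61) + w) = 1/(299 - 2960) = 1/(-2661) = -1/2661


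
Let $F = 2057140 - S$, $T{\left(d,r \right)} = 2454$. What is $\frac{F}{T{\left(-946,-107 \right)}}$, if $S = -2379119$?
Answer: $\frac{1478753}{818} \approx 1807.8$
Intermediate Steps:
$F = 4436259$ ($F = 2057140 - -2379119 = 2057140 + 2379119 = 4436259$)
$\frac{F}{T{\left(-946,-107 \right)}} = \frac{4436259}{2454} = 4436259 \cdot \frac{1}{2454} = \frac{1478753}{818}$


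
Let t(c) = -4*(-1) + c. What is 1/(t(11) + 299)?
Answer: 1/314 ≈ 0.0031847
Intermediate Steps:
t(c) = 4 + c
1/(t(11) + 299) = 1/((4 + 11) + 299) = 1/(15 + 299) = 1/314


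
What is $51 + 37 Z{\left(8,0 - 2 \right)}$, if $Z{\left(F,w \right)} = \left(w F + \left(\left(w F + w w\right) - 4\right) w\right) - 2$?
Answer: $569$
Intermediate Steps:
$Z{\left(F,w \right)} = -2 + F w + w \left(-4 + w^{2} + F w\right)$ ($Z{\left(F,w \right)} = \left(F w + \left(\left(F w + w^{2}\right) - 4\right) w\right) - 2 = \left(F w + \left(\left(w^{2} + F w\right) - 4\right) w\right) - 2 = \left(F w + \left(-4 + w^{2} + F w\right) w\right) - 2 = \left(F w + w \left(-4 + w^{2} + F w\right)\right) - 2 = -2 + F w + w \left(-4 + w^{2} + F w\right)$)
$51 + 37 Z{\left(8,0 - 2 \right)} = 51 + 37 \left(-2 + \left(0 - 2\right)^{3} - 4 \left(0 - 2\right) + 8 \left(0 - 2\right) + 8 \left(0 - 2\right)^{2}\right) = 51 + 37 \left(-2 + \left(-2\right)^{3} - -8 + 8 \left(-2\right) + 8 \left(-2\right)^{2}\right) = 51 + 37 \left(-2 - 8 + 8 - 16 + 8 \cdot 4\right) = 51 + 37 \left(-2 - 8 + 8 - 16 + 32\right) = 51 + 37 \cdot 14 = 51 + 518 = 569$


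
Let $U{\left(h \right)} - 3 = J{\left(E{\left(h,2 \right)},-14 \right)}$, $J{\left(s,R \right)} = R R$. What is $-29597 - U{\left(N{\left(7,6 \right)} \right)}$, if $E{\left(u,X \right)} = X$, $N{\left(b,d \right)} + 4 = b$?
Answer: $-29796$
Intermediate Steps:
$N{\left(b,d \right)} = -4 + b$
$J{\left(s,R \right)} = R^{2}$
$U{\left(h \right)} = 199$ ($U{\left(h \right)} = 3 + \left(-14\right)^{2} = 3 + 196 = 199$)
$-29597 - U{\left(N{\left(7,6 \right)} \right)} = -29597 - 199 = -29796$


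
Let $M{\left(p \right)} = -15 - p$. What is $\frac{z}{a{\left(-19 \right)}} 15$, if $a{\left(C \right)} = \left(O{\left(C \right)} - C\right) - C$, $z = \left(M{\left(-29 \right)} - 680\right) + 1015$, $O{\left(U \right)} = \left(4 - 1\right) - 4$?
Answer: $\frac{5235}{37} \approx 141.49$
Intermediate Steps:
$O{\left(U \right)} = -1$ ($O{\left(U \right)} = 3 - 4 = -1$)
$z = 349$ ($z = \left(\left(-15 - -29\right) - 680\right) + 1015 = \left(\left(-15 + 29\right) - 680\right) + 1015 = \left(14 - 680\right) + 1015 = -666 + 1015 = 349$)
$a{\left(C \right)} = -1 - 2 C$ ($a{\left(C \right)} = \left(-1 - C\right) - C = -1 - 2 C$)
$\frac{z}{a{\left(-19 \right)}} 15 = \frac{349}{-1 - -38} \cdot 15 = \frac{349}{-1 + 38} \cdot 15 = \frac{349}{37} \cdot 15 = \frac{5235}{37}$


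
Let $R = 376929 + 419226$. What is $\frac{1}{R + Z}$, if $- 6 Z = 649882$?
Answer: $\frac{3}{2063524} \approx 1.4538 \cdot 10^{-6}$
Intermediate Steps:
$R = 796155$
$Z = - \frac{324941}{3}$ ($Z = \left(- \frac{1}{6}\right) 649882 = - \frac{324941}{3} \approx -1.0831 \cdot 10^{5}$)
$\frac{1}{R + Z} = \frac{1}{796155 - \frac{324941}{3}} = \frac{1}{\frac{2063524}{3}} = \frac{3}{2063524}$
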